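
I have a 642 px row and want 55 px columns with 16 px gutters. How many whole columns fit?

k columns need k·55 + (k−1)·16 = k·71 − 16.
k·71 − 16 ≤ 642 → k ≤ 658 / 71 ≈ 9.27, so k = 9.

9 columns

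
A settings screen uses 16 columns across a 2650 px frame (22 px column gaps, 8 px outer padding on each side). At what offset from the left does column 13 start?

Subtract both margins: 2650 − 2·8 = 2634 px.
16 columns + 15 column gaps: 16c + 15·22 = 2634.
16c = 2634 − 330 = 2304, so c = 144 px.
Before column 13: the margin + 12 columns + 12 column gaps.
Offset = 8 + 12·(144 + 22) = 8 + 1992 = 2000 px.

2000 px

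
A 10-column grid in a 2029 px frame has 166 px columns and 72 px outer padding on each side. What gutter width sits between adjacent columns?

Take off 144 px of margins, leaving 1885 px.
10 columns take 10·166 = 1660 px; remaining 225 splits into 9 gutters.
g = 225 / 9 = 25 px.

25 px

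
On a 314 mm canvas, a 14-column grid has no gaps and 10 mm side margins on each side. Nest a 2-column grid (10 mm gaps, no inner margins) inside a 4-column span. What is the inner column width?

Subtract both margins: 314 − 2·10 = 294 mm.
With no gaps, each column is 294/14 = 21 mm.
With no gaps, 4 columns span 4·21 = 84 mm.
2d + 1·10 = 84 → 2d = 74 → d = 37 mm.

37 mm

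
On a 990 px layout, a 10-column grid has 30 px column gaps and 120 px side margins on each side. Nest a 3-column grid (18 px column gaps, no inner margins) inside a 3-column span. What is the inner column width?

56 px

Inside the margins: 990 − 240 = 750 px.
10c + 9·30 = 750 → 10c = 480 → c = 48 px.
3-column span = 3·48 + 2·30 = 204 px.
3d + 2·18 = 204 → 3d = 168 → d = 56 px.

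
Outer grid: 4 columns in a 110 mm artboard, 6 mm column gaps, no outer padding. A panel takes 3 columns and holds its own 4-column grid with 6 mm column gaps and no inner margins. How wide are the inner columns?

Subtracting 3 column gaps of 6 leaves 92 for 4 columns, so c = 23 mm.
3-column span = 3·23 + 2·6 = 81 mm.
4d + 3·6 = 81 → 4d = 63 → d = 15.75 mm.

15.75 mm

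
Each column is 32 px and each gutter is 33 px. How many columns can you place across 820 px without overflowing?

13 columns

13 columns: 13·32 + 12·33 = 812 px ≤ 820.
14 columns: 877 px > 820. So 13.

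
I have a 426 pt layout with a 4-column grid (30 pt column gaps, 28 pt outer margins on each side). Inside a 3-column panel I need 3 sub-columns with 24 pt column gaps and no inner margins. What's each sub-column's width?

Take off 56 pt of margins, leaving 370 pt.
4 columns + 3 column gaps: 4c + 3·30 = 370.
4c = 370 − 90 = 280, so c = 70 pt.
3-column span = 3·70 + 2·30 = 270 pt.
3 columns + 2 column gaps: 3d + 2·24 = 270.
3d = 270 − 48 = 222, so d = 74 pt.

74 pt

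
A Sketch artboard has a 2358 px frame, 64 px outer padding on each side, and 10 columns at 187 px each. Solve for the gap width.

Take off 128 px of margins, leaving 2230 px.
Columns use 1870 px, leaving 360 px across 9 gaps = 40 px each.

40 px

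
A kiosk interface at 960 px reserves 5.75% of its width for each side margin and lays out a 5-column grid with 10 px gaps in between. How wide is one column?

161.92 px

960 × (1 − 2·5.75%) = 960 × 88.5% = 849.6 px for the columns.
Subtracting 4 gaps of 10 leaves 809.6 for 5 columns, so c = 161.92 px.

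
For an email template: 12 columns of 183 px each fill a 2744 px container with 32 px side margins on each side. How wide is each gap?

44 px

Inside the margins: 2744 − 64 = 2680 px.
12·183 + 11g = 2680 → 11g = 484 → g = 44 px.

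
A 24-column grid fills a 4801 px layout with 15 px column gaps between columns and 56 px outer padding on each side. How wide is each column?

Inside the margins: 4801 − 112 = 4689 px.
24 columns + 23 column gaps: 24c + 23·15 = 4689.
24c = 4689 − 345 = 4344, so c = 181 px.

181 px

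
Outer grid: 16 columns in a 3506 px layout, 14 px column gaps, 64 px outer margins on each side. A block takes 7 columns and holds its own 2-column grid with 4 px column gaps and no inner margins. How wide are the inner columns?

733 px

Outer content = 3506 − 2·64 = 3378 px.
Subtracting 15 column gaps of 14 leaves 3168 for 16 columns, so c = 198 px.
7-column span = 7·198 + 6·14 = 1470 px.
1470 − 1·4 = 1466; ÷2 gives d = 733 px.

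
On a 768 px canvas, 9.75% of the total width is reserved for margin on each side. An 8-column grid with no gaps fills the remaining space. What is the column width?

768 × (1 − 2·9.75%) = 768 × 80.5% = 618.24 px for the columns.
With no gaps, each column is 618.24/8 = 77.28 px.

77.28 px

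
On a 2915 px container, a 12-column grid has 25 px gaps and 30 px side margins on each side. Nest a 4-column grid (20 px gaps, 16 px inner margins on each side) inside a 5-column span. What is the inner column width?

270.75 px

Take off 60 px of margins, leaving 2855 px.
12c + 11·25 = 2855 → 12c = 2580 → c = 215 px.
5 columns plus 4 gaps: 1075 + 100 = 1175 px.
Inner content = 1175 − 2·16 = 1143 px.
4d + 3·20 = 1143 → 4d = 1083 → d = 270.75 px.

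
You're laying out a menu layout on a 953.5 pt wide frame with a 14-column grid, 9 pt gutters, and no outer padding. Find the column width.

59.75 pt

Subtracting 13 gutters of 9 leaves 836.5 for 14 columns, so c = 59.75 pt.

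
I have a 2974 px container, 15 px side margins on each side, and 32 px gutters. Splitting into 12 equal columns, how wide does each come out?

216 px

Subtract both margins: 2974 − 2·15 = 2944 px.
2944 − 11·32 = 2592; ÷12 gives c = 216 px.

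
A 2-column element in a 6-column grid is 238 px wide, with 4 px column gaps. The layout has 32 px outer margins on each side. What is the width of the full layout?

786 px

2c + 1·4 = 238 → 2c = 234 → c = 117 px.
Layout = 2·32 + 6·117 + 5·4 = 64 + 702 + 20 = 786 px.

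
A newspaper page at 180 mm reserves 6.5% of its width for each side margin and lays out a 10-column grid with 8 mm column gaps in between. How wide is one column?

8.46 mm

Each margin = 6.5% of 180 = 11.7 mm; content = 180 − 2·11.7 = 156.6 mm.
156.6 − 9·8 = 84.6; ÷10 gives c = 8.46 mm.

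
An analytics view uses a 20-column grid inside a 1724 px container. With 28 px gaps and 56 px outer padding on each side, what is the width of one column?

54 px

Subtract both margins: 1724 − 2·56 = 1612 px.
20 columns + 19 gaps: 20c + 19·28 = 1612.
20c = 1612 − 532 = 1080, so c = 54 px.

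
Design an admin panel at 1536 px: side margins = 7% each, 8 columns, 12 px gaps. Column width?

Each margin = 7% of 1536 = 107.52 px; content = 1536 − 2·107.52 = 1320.96 px.
1320.96 − 7·12 = 1236.96; ÷8 gives c = 154.62 px.

154.62 px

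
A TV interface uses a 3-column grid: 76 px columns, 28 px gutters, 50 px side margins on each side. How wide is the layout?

384 px

Total width: 2·50 + 3·76 + 2·28 = 384 px.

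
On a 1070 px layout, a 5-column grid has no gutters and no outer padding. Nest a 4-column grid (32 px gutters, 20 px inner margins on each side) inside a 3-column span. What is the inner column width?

126.5 px

With no gutters, each column is 1070/5 = 214 px.
3-column span = 3·214 = 642 px.
Inner content = 642 − 2·20 = 602 px.
602 − 3·32 = 506; ÷4 gives d = 126.5 px.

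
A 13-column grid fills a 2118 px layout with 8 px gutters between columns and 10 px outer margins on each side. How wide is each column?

Take off 20 px of margins, leaving 2098 px.
2098 − 12·8 = 2002; ÷13 gives c = 154 px.

154 px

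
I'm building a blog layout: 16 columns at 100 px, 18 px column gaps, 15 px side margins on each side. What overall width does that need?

Canvas = 2·15 + 16·100 + 15·18 = 30 + 1600 + 270 = 1900 px.

1900 px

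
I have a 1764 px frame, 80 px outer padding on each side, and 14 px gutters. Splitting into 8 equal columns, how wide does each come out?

Take off 160 px of margins, leaving 1604 px.
8 columns + 7 gutters: 8c + 7·14 = 1604.
8c = 1604 − 98 = 1506, so c = 188.25 px.

188.25 px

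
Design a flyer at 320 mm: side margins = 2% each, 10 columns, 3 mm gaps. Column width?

28.02 mm

Margins: 2% × 320 = 6.4 mm each, so content = 320 − 12.8 = 307.2 mm.
10c + 9·3 = 307.2 → 10c = 280.2 → c = 28.02 mm.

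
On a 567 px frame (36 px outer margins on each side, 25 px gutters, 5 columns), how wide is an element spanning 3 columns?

287 px

Content width = 567 − 2·36 = 495 px.
495 − 4·25 = 395; ÷5 gives c = 79 px.
3-column span = 3·79 + 2·25 = 287 px.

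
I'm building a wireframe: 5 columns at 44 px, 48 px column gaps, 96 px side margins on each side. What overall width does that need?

604 px

Adding margins, columns and gutters: 192 + 220 + 192 = 604 px.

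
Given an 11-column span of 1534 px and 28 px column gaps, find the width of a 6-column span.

824 px

11c + 10·28 = 1534 → 11c = 1254 → c = 114 px.
6-column span = 6·114 + 5·28 = 824 px.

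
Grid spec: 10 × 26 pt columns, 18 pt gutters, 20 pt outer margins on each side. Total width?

Artboard = 2·20 + 10·26 + 9·18 = 40 + 260 + 162 = 462 pt.

462 pt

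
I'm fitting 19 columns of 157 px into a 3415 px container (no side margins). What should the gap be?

19·157 + 18g = 3415 → 18g = 432 → g = 24 px.

24 px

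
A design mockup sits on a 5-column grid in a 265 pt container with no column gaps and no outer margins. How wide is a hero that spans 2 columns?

106 pt

265 / 5 = 53 pt per column.
2-column span = 2·53 = 106 pt.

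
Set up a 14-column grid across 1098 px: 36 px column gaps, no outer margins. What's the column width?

45 px

14 columns + 13 column gaps: 14c + 13·36 = 1098.
14c = 1098 − 468 = 630, so c = 45 px.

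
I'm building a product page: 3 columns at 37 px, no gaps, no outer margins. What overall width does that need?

111 px

Frame = 3·37 = 111 = 111 px.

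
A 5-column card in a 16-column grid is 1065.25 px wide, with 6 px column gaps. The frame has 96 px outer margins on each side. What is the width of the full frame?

3614 px

1065.25 − 4·6 = 1041.25; ÷5 gives c = 208.25 px.
Frame = 2·96 + 16·208.25 + 15·6 = 192 + 3332 + 90 = 3614 px.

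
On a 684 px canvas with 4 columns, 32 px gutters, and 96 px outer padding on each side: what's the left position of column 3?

358 px

Inside the margins: 684 − 192 = 492 px.
4 columns + 3 gutters: 4c + 3·32 = 492.
4c = 492 − 96 = 396, so c = 99 px.
Before column 3: the margin + 2 columns + 2 gutters.
Offset = 96 + 2·(99 + 32) = 96 + 262 = 358 px.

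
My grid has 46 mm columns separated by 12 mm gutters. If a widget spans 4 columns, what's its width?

220 mm

4 columns plus 3 gutters: 184 + 36 = 220 mm.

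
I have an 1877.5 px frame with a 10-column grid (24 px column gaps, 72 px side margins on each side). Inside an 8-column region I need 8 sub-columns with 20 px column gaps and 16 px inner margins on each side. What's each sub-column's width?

Inside the margins: 1877.5 − 144 = 1733.5 px.
Subtracting 9 column gaps of 24 leaves 1517.5 for 10 columns, so c = 151.75 px.
8-column span = 8·151.75 + 7·24 = 1382 px.
Inner content = 1382 − 2·16 = 1350 px.
Subtracting 7 column gaps of 20 leaves 1210 for 8 columns, so d = 151.25 px.

151.25 px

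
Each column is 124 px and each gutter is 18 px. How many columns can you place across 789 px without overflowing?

5 columns

5 columns: 5·124 + 4·18 = 692 px ≤ 789.
6 columns: 834 px > 789. So 5.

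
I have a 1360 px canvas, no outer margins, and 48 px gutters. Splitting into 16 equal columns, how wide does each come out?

1360 − 15·48 = 640; ÷16 gives c = 40 px.

40 px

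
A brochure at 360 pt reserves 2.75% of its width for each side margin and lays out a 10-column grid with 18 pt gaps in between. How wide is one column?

17.82 pt

Margins: 2.75% × 360 = 9.9 pt each, so content = 360 − 19.8 = 340.2 pt.
10 columns + 9 gaps: 10c + 9·18 = 340.2.
10c = 340.2 − 162 = 178.2, so c = 17.82 pt.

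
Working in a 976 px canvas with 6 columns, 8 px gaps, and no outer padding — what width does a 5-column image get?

Subtracting 5 gaps of 8 leaves 936 for 6 columns, so c = 156 px.
5 columns plus 4 gaps: 780 + 32 = 812 px.

812 px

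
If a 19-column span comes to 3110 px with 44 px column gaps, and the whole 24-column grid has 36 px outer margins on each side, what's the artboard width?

Subtracting 18 column gaps of 44 leaves 2318 for 19 columns, so c = 122 px.
Artboard = 2·36 + 24·122 + 23·44 = 72 + 2928 + 1012 = 4012 px.

4012 px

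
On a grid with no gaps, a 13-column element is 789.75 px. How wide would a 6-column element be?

364.5 px

13c = 789.75 → c = 60.75 px.
6-column span = 6·60.75 = 364.5 px.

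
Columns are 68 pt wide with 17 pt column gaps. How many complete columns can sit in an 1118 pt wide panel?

13 columns: 13·68 + 12·17 = 1088 pt ≤ 1118.
14 columns: 1173 pt > 1118. So 13.

13 columns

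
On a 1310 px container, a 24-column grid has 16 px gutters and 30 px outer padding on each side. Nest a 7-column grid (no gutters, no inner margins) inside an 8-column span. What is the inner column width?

58 px

Outer content = 1310 − 2·30 = 1250 px.
Subtracting 23 gutters of 16 leaves 882 for 24 columns, so c = 36.75 px.
8 columns plus 7 gutters: 294 + 112 = 406 px.
406 / 7 = 58 px per column.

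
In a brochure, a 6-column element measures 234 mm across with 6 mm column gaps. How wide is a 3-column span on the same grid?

114 mm

234 − 5·6 = 204; ÷6 gives c = 34 mm.
3 columns plus 2 column gaps: 102 + 12 = 114 mm.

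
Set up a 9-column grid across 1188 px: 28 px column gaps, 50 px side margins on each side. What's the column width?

96 px

Content width = 1188 − 2·50 = 1088 px.
9c + 8·28 = 1088 → 9c = 864 → c = 96 px.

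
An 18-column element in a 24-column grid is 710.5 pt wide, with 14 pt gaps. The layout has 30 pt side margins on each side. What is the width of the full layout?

18 columns + 17 gaps: 18c + 17·14 = 710.5.
18c = 710.5 − 238 = 472.5, so c = 26.25 pt.
Adding margins, columns and gutters: 60 + 630 + 322 = 1012 pt.

1012 pt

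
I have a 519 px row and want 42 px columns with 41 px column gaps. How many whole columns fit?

6 columns: 6·42 + 5·41 = 457 px ≤ 519.
7 columns: 540 px > 519. So 6.

6 columns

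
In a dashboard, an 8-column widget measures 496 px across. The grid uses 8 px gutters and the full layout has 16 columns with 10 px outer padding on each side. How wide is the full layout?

496 − 7·8 = 440; ÷8 gives c = 55 px.
Layout = 2·10 + 16·55 + 15·8 = 20 + 880 + 120 = 1020 px.

1020 px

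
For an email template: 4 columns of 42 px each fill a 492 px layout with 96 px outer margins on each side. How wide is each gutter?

Subtract both margins: 492 − 2·96 = 300 px.
4 columns take 4·42 = 168 px; remaining 132 splits into 3 gutters.
g = 132 / 3 = 44 px.

44 px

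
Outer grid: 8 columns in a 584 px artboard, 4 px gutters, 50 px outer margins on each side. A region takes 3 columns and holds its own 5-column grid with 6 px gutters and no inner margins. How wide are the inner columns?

Outer content = 584 − 2·50 = 484 px.
484 − 7·4 = 456; ÷8 gives c = 57 px.
Span of 3: 3·57 + 2·4 = 171 + 8 = 179 px.
179 − 4·6 = 155; ÷5 gives d = 31 px.

31 px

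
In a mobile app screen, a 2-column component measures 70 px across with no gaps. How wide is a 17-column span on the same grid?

With no gaps, each column is 70/2 = 35 px.
With no gaps, 17 columns span 17·35 = 595 px.

595 px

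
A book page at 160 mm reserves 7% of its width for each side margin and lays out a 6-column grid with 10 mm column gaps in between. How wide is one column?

Margins: 7% × 160 = 11.2 mm each, so content = 160 − 22.4 = 137.6 mm.
137.6 − 5·10 = 87.6; ÷6 gives c = 14.6 mm.

14.6 mm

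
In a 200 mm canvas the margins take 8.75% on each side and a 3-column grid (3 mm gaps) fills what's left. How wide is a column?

Margins: 8.75% × 200 = 17.5 mm each, so content = 200 − 35 = 165 mm.
165 − 2·3 = 159; ÷3 gives c = 53 mm.

53 mm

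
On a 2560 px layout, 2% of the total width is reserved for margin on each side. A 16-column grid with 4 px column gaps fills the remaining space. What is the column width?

149.85 px

Margins: 2% × 2560 = 51.2 px each, so content = 2560 − 102.4 = 2457.6 px.
2457.6 − 15·4 = 2397.6; ÷16 gives c = 149.85 px.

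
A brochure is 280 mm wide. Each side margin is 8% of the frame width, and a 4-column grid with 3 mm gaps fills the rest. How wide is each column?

Margins: 8% × 280 = 22.4 mm each, so content = 280 − 44.8 = 235.2 mm.
235.2 − 3·3 = 226.2; ÷4 gives c = 56.55 mm.

56.55 mm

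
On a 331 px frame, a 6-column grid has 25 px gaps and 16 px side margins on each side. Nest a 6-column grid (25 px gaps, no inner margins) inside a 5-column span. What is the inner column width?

20 px

Subtract both margins: 331 − 2·16 = 299 px.
Subtracting 5 gaps of 25 leaves 174 for 6 columns, so c = 29 px.
Span of 5: 5·29 + 4·25 = 145 + 100 = 245 px.
6 columns + 5 gaps: 6d + 5·25 = 245.
6d = 245 − 125 = 120, so d = 20 px.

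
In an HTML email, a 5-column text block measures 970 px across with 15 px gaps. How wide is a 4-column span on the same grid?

970 − 4·15 = 910; ÷5 gives c = 182 px.
4 columns plus 3 gaps: 728 + 45 = 773 px.

773 px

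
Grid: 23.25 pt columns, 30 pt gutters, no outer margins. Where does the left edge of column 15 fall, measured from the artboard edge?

745.5 pt

No margin, so column 15 starts at 14·(column + gutter) = 14·53.25 = 745.5 pt.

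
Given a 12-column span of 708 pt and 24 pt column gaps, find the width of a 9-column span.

Subtracting 11 column gaps of 24 leaves 444 for 12 columns, so c = 37 pt.
Span of 9: 9·37 + 8·24 = 333 + 192 = 525 pt.

525 pt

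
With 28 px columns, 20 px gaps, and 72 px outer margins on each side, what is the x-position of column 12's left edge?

Each column+gutter stride is 48 px; 11 of them past the 72 px margin is 72 + 528 = 600 px.

600 px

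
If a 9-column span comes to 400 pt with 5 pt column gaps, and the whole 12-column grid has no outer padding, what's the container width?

535 pt

Subtracting 8 column gaps of 5 leaves 360 for 9 columns, so c = 40 pt.
Summing: 480 + 55 = 535 pt.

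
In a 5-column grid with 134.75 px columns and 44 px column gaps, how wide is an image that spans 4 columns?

671 px

Span of 4: 4·134.75 + 3·44 = 539 + 132 = 671 px.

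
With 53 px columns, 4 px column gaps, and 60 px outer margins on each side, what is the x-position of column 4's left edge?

231 px

Each column+gutter stride is 57 px; 3 of them past the 60 px margin is 60 + 171 = 231 px.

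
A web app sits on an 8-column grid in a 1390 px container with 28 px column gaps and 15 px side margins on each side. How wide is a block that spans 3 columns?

Inside the margins: 1390 − 30 = 1360 px.
Subtracting 7 column gaps of 28 leaves 1164 for 8 columns, so c = 145.5 px.
3 columns plus 2 column gaps: 436.5 + 56 = 492.5 px.

492.5 px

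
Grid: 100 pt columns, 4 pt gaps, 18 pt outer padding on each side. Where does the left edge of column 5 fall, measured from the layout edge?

434 pt

Column 5 starts at margin + 4·(column + gutter) = 18 + 4·104 = 434 pt.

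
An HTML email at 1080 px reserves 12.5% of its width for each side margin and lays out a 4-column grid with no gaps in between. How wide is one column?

1080 × (1 − 2·12.5%) = 1080 × 75% = 810 px for the columns.
4c = 810 → c = 202.5 px.

202.5 px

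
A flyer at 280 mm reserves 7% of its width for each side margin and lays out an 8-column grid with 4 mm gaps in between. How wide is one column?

Margins: 7% × 280 = 19.6 mm each, so content = 280 − 39.2 = 240.8 mm.
8c + 7·4 = 240.8 → 8c = 212.8 → c = 26.6 mm.

26.6 mm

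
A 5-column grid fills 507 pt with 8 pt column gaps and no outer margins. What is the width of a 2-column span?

198 pt

507 − 4·8 = 475; ÷5 gives c = 95 pt.
Span of 2: 2·95 + 1·8 = 190 + 8 = 198 pt.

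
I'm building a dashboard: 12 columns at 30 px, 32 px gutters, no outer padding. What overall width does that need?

Total width: 12·30 + 11·32 = 712 px.

712 px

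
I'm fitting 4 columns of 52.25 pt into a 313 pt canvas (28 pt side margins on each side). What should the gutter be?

16 pt

Content width = 313 − 2·28 = 257 pt.
Columns use 209 pt, leaving 48 pt across 3 gutters = 16 pt each.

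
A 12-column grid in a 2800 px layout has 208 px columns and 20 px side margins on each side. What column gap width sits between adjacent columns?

Subtract both margins: 2800 − 2·20 = 2760 px.
Columns use 2496 px, leaving 264 px across 11 column gaps = 24 px each.

24 px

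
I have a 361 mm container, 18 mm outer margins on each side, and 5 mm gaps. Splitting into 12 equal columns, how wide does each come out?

22.5 mm

Take off 36 mm of margins, leaving 325 mm.
12c + 11·5 = 325 → 12c = 270 → c = 22.5 mm.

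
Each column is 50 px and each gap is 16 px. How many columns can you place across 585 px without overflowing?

9 columns

9 columns: 9·50 + 8·16 = 578 px ≤ 585.
10 columns: 644 px > 585. So 9.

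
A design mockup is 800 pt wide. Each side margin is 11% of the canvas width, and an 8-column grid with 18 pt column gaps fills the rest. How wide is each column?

62.25 pt

Each margin = 11% of 800 = 88 pt; content = 800 − 2·88 = 624 pt.
624 − 7·18 = 498; ÷8 gives c = 62.25 pt.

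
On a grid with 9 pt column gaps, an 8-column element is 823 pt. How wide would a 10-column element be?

823 − 7·9 = 760; ÷8 gives c = 95 pt.
10 columns plus 9 column gaps: 950 + 81 = 1031 pt.

1031 pt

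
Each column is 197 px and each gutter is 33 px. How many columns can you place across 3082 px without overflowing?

13 columns

13 columns: 13·197 + 12·33 = 2957 px ≤ 3082.
14 columns: 3187 px > 3082. So 13.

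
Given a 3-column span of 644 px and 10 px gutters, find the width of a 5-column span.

1080 px

Subtracting 2 gutters of 10 leaves 624 for 3 columns, so c = 208 px.
Span of 5: 5·208 + 4·10 = 1040 + 40 = 1080 px.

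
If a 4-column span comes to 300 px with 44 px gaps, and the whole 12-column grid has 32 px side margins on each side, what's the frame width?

4 columns + 3 gaps: 4c + 3·44 = 300.
4c = 300 − 132 = 168, so c = 42 px.
Frame = 2·32 + 12·42 + 11·44 = 64 + 504 + 484 = 1052 px.

1052 px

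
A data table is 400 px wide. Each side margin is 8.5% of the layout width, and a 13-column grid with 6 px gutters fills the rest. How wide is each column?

20 px

400 × (1 − 2·8.5%) = 400 × 83% = 332 px for the columns.
Subtracting 12 gutters of 6 leaves 260 for 13 columns, so c = 20 px.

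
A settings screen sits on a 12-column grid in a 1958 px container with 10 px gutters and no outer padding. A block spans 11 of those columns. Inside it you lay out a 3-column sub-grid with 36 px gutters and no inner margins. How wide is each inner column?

12c + 11·10 = 1958 → 12c = 1848 → c = 154 px.
11-column span = 11·154 + 10·10 = 1794 px.
Subtracting 2 gutters of 36 leaves 1722 for 3 columns, so d = 574 px.

574 px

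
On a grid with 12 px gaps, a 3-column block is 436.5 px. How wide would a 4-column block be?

586 px

436.5 − 2·12 = 412.5; ÷3 gives c = 137.5 px.
4 columns plus 3 gaps: 550 + 36 = 586 px.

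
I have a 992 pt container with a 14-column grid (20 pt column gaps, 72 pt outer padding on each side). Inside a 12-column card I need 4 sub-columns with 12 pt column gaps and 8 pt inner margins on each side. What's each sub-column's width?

Inside the margins: 992 − 144 = 848 pt.
848 − 13·20 = 588; ÷14 gives c = 42 pt.
12-column span = 12·42 + 11·20 = 724 pt.
Inner content = 724 − 2·8 = 708 pt.
Subtracting 3 column gaps of 12 leaves 672 for 4 columns, so d = 168 pt.

168 pt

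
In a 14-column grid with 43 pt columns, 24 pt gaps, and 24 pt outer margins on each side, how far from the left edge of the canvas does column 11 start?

694 pt

Before column 11: the margin + 10 columns + 10 gaps.
Offset = 24 + 10·(43 + 24) = 24 + 670 = 694 pt.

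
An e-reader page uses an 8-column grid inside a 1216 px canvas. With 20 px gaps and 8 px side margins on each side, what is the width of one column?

132.5 px

Take off 16 px of margins, leaving 1200 px.
Subtracting 7 gaps of 20 leaves 1060 for 8 columns, so c = 132.5 px.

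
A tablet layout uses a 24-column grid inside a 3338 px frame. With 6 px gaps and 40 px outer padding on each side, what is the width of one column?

Take off 80 px of margins, leaving 3258 px.
24c + 23·6 = 3258 → 24c = 3120 → c = 130 px.

130 px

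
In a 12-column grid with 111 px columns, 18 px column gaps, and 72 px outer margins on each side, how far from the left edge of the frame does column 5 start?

Before column 5: the margin + 4 columns + 4 column gaps.
Offset = 72 + 4·(111 + 18) = 72 + 516 = 588 px.

588 px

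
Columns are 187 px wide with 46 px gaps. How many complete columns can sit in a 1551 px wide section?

6 columns

k columns need k·187 + (k−1)·46 = k·233 − 46.
k·233 − 46 ≤ 1551 → k ≤ 1597 / 233 ≈ 6.85, so k = 6.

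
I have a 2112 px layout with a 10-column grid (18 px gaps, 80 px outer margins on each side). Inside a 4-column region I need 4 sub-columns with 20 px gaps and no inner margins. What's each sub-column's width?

Take off 160 px of margins, leaving 1952 px.
1952 − 9·18 = 1790; ÷10 gives c = 179 px.
4-column span = 4·179 + 3·18 = 770 px.
770 − 3·20 = 710; ÷4 gives d = 177.5 px.

177.5 px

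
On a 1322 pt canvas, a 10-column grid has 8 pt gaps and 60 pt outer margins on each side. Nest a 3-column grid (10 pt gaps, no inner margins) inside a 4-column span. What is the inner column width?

152 pt

Inside the margins: 1322 − 120 = 1202 pt.
1202 − 9·8 = 1130; ÷10 gives c = 113 pt.
4-column span = 4·113 + 3·8 = 476 pt.
3 columns + 2 gaps: 3d + 2·10 = 476.
3d = 476 − 20 = 456, so d = 152 pt.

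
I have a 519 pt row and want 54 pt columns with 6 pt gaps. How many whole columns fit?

Each extra column adds 54 + 6 = 60 pt.
(519 + 6) / 60 = 8.75, so 8 columns fit.

8 columns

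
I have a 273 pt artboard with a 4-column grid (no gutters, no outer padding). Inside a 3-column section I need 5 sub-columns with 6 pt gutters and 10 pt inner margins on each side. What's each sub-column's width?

32.15 pt

4c = 273 → c = 68.25 pt.
With no gutters, 3 columns span 3·68.25 = 204.75 pt.
Inner content = 204.75 − 2·10 = 184.75 pt.
184.75 − 4·6 = 160.75; ÷5 gives d = 32.15 pt.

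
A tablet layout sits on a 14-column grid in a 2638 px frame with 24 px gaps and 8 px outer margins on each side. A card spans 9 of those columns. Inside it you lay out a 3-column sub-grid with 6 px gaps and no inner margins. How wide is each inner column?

Outer content = 2638 − 2·8 = 2622 px.
14 columns + 13 gaps: 14c + 13·24 = 2622.
14c = 2622 − 312 = 2310, so c = 165 px.
Span of 9: 9·165 + 8·24 = 1485 + 192 = 1677 px.
Subtracting 2 gaps of 6 leaves 1665 for 3 columns, so d = 555 px.

555 px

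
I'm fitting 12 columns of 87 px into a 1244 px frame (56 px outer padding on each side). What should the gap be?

Take off 112 px of margins, leaving 1132 px.
12 columns take 12·87 = 1044 px; remaining 88 splits into 11 gaps.
g = 88 / 11 = 8 px.

8 px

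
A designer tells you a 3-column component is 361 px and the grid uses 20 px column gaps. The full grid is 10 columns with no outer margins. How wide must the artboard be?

Subtracting 2 column gaps of 20 leaves 321 for 3 columns, so c = 107 px.
Summing: 1070 + 180 = 1250 px.

1250 px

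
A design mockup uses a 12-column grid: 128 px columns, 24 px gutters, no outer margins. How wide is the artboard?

Total width: 12·128 + 11·24 = 1800 px.

1800 px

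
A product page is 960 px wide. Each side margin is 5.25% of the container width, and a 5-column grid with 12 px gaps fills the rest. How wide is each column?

162.24 px

Margins: 5.25% × 960 = 50.4 px each, so content = 960 − 100.8 = 859.2 px.
5 columns + 4 gaps: 5c + 4·12 = 859.2.
5c = 859.2 − 48 = 811.2, so c = 162.24 px.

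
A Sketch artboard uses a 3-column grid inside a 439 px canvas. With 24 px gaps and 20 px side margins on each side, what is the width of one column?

117 px

Inside the margins: 439 − 40 = 399 px.
3 columns + 2 gaps: 3c + 2·24 = 399.
3c = 399 − 48 = 351, so c = 117 px.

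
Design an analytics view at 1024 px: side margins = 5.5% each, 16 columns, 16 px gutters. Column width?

Margins: 5.5% × 1024 = 56.32 px each, so content = 1024 − 112.64 = 911.36 px.
911.36 − 15·16 = 671.36; ÷16 gives c = 41.96 px.

41.96 px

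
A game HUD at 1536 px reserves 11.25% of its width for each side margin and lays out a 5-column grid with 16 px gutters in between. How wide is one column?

225.28 px

Each margin = 11.25% of 1536 = 172.8 px; content = 1536 − 2·172.8 = 1190.4 px.
5 columns + 4 gutters: 5c + 4·16 = 1190.4.
5c = 1190.4 − 64 = 1126.4, so c = 225.28 px.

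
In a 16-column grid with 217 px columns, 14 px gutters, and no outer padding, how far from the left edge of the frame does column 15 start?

3234 px

No margin, so column 15 starts at 14·(column + gutter) = 14·231 = 3234 px.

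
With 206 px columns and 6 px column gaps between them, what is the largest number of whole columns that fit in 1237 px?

Each extra column adds 206 + 6 = 212 px.
(1237 + 6) / 212 = 5.86, so 5 columns fit.

5 columns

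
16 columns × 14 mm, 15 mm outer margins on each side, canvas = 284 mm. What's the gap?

Take off 30 mm of margins, leaving 254 mm.
16 columns take 16·14 = 224 mm; remaining 30 splits into 15 gaps.
g = 30 / 15 = 2 mm.

2 mm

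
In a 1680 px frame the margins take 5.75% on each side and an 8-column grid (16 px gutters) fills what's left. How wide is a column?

171.85 px

Margins: 5.75% × 1680 = 96.6 px each, so content = 1680 − 193.2 = 1486.8 px.
Subtracting 7 gutters of 16 leaves 1374.8 for 8 columns, so c = 171.85 px.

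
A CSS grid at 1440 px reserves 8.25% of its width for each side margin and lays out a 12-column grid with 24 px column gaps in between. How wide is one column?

78.2 px

Each margin = 8.25% of 1440 = 118.8 px; content = 1440 − 2·118.8 = 1202.4 px.
12c + 11·24 = 1202.4 → 12c = 938.4 → c = 78.2 px.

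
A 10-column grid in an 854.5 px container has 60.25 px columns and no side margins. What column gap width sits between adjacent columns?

28 px

Columns use 602.5 px, leaving 252 px across 9 column gaps = 28 px each.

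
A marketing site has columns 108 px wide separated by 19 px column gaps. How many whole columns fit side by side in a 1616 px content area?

12 columns: 12·108 + 11·19 = 1505 px ≤ 1616.
13 columns: 1632 px > 1616. So 12.

12 columns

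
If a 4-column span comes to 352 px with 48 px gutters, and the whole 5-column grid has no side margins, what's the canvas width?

352 − 3·48 = 208; ÷4 gives c = 52 px.
Summing: 260 + 192 = 452 px.

452 px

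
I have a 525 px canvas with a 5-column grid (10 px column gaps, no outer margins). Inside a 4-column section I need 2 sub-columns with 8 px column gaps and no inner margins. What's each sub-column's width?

205 px

525 − 4·10 = 485; ÷5 gives c = 97 px.
4 columns plus 3 column gaps: 388 + 30 = 418 px.
2 columns + 1 column gap: 2d + 1·8 = 418.
2d = 418 − 8 = 410, so d = 205 px.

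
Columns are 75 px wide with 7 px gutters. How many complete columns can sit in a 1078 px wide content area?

13 columns

13 columns: 13·75 + 12·7 = 1059 px ≤ 1078.
14 columns: 1141 px > 1078. So 13.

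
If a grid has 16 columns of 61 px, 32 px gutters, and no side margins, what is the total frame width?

1456 px

Frame = 16·61 + 15·32 = 976 + 480 = 1456 px.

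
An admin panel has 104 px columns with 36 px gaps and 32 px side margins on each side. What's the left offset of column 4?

Each column+gutter stride is 140 px; 3 of them past the 32 px margin is 32 + 420 = 452 px.

452 px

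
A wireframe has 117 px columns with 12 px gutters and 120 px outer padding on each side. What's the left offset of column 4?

507 px

Before column 4: the margin + 3 columns + 3 gutters.
Offset = 120 + 3·(117 + 12) = 120 + 387 = 507 px.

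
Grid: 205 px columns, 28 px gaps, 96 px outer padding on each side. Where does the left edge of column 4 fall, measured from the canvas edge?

Column 4 starts at margin + 3·(column + gutter) = 96 + 3·233 = 795 px.

795 px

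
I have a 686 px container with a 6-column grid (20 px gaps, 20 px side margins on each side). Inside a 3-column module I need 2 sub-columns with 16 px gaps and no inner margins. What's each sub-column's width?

Outer content = 686 − 2·20 = 646 px.
646 − 5·20 = 546; ÷6 gives c = 91 px.
Span of 3: 3·91 + 2·20 = 273 + 40 = 313 px.
313 − 1·16 = 297; ÷2 gives d = 148.5 px.

148.5 px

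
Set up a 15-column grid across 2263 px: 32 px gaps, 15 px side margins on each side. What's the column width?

119 px

Subtract both margins: 2263 − 2·15 = 2233 px.
15c + 14·32 = 2233 → 15c = 1785 → c = 119 px.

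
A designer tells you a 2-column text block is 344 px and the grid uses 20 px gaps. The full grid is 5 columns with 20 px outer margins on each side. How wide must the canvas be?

2 columns + 1 gap: 2c + 1·20 = 344.
2c = 344 − 20 = 324, so c = 162 px.
Total width: 2·20 + 5·162 + 4·20 = 930 px.

930 px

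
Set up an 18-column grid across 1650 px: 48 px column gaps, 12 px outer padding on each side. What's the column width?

45 px

Inside the margins: 1650 − 24 = 1626 px.
Subtracting 17 column gaps of 48 leaves 810 for 18 columns, so c = 45 px.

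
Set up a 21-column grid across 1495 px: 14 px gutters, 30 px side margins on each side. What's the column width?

Take off 60 px of margins, leaving 1435 px.
1435 − 20·14 = 1155; ÷21 gives c = 55 px.

55 px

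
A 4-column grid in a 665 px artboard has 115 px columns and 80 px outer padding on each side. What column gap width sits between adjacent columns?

15 px

Content width = 665 − 2·80 = 505 px.
Columns use 460 px, leaving 45 px across 3 column gaps = 15 px each.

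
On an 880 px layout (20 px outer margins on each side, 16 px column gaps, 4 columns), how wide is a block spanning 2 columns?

412 px

Content width = 880 − 2·20 = 840 px.
4c + 3·16 = 840 → 4c = 792 → c = 198 px.
Span of 2: 2·198 + 1·16 = 396 + 16 = 412 px.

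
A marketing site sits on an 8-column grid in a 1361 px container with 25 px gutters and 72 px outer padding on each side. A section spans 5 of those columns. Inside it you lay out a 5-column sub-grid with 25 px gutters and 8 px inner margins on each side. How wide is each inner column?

Subtract both margins: 1361 − 2·72 = 1217 px.
8c + 7·25 = 1217 → 8c = 1042 → c = 130.25 px.
Span of 5: 5·130.25 + 4·25 = 651.25 + 100 = 751.25 px.
Inner content = 751.25 − 2·8 = 735.25 px.
Subtracting 4 gutters of 25 leaves 635.25 for 5 columns, so d = 127.05 px.

127.05 px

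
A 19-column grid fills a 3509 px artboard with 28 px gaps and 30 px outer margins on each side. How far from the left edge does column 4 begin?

579 px

Take off 60 px of margins, leaving 3449 px.
Subtracting 18 gaps of 28 leaves 2945 for 19 columns, so c = 155 px.
Each column+gutter stride is 183 px; 3 of them past the 30 px margin is 30 + 549 = 579 px.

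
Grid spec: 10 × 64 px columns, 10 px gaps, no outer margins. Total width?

730 px

Canvas = 10·64 + 9·10 = 640 + 90 = 730 px.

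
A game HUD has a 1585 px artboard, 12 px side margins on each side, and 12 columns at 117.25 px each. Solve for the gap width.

14 px

Subtract both margins: 1585 − 2·12 = 1561 px.
12·117.25 + 11g = 1561 → 11g = 154 → g = 14 px.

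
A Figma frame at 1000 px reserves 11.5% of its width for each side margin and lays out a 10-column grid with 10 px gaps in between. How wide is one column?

68 px

1000 × (1 − 2·11.5%) = 1000 × 77% = 770 px for the columns.
10c + 9·10 = 770 → 10c = 680 → c = 68 px.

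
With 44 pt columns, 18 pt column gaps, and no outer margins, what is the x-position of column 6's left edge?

Before column 6: 5 columns + 5 column gaps.
Offset = 5·(44 + 18) = 5·62 = 310 pt.

310 pt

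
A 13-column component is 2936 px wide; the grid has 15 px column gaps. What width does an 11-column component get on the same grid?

2482 px

2936 − 12·15 = 2756; ÷13 gives c = 212 px.
Span of 11: 11·212 + 10·15 = 2332 + 150 = 2482 px.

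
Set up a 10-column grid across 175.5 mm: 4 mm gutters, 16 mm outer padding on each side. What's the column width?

10.75 mm

Content width = 175.5 − 2·16 = 143.5 mm.
143.5 − 9·4 = 107.5; ÷10 gives c = 10.75 mm.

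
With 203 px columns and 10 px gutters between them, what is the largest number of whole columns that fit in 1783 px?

8 columns

Each extra column adds 203 + 10 = 213 px.
(1783 + 10) / 213 = 8.42, so 8 columns fit.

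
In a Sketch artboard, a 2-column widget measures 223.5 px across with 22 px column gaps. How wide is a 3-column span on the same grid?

346.25 px

223.5 − 1·22 = 201.5; ÷2 gives c = 100.75 px.
3-column span = 3·100.75 + 2·22 = 346.25 px.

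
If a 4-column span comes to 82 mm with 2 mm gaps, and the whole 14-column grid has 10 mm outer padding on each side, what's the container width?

Subtracting 3 gaps of 2 leaves 76 for 4 columns, so c = 19 mm.
Adding margins, columns and gutters: 20 + 266 + 26 = 312 mm.

312 mm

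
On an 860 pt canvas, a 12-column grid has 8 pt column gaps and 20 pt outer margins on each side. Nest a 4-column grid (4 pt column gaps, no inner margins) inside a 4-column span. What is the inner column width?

64 pt

Outer content = 860 − 2·20 = 820 pt.
820 − 11·8 = 732; ÷12 gives c = 61 pt.
4 columns plus 3 column gaps: 244 + 24 = 268 pt.
Subtracting 3 column gaps of 4 leaves 256 for 4 columns, so d = 64 pt.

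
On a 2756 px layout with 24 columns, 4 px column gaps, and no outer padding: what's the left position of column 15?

1610 px

24c + 23·4 = 2756 → 24c = 2664 → c = 111 px.
No margin, so column 15 starts at 14·(column + gutter) = 14·115 = 1610 px.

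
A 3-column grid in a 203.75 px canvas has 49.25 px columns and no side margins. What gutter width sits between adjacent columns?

28 px

3 columns take 3·49.25 = 147.75 px; remaining 56 splits into 2 gutters.
g = 56 / 2 = 28 px.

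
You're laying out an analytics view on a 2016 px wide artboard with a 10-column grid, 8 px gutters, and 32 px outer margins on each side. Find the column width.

Inside the margins: 2016 − 64 = 1952 px.
1952 − 9·8 = 1880; ÷10 gives c = 188 px.

188 px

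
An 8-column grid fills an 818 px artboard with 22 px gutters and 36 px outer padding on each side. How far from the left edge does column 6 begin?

516 px

Inside the margins: 818 − 72 = 746 px.
8 columns + 7 gutters: 8c + 7·22 = 746.
8c = 746 − 154 = 592, so c = 74 px.
Column 6 starts at margin + 5·(column + gutter) = 36 + 5·96 = 516 px.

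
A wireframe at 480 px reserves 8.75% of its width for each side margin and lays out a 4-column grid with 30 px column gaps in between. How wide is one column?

76.5 px

Each margin = 8.75% of 480 = 42 px; content = 480 − 2·42 = 396 px.
4 columns + 3 column gaps: 4c + 3·30 = 396.
4c = 396 − 90 = 306, so c = 76.5 px.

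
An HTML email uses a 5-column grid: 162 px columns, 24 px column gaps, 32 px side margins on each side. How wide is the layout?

970 px

Adding margins, columns and gutters: 64 + 810 + 96 = 970 px.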